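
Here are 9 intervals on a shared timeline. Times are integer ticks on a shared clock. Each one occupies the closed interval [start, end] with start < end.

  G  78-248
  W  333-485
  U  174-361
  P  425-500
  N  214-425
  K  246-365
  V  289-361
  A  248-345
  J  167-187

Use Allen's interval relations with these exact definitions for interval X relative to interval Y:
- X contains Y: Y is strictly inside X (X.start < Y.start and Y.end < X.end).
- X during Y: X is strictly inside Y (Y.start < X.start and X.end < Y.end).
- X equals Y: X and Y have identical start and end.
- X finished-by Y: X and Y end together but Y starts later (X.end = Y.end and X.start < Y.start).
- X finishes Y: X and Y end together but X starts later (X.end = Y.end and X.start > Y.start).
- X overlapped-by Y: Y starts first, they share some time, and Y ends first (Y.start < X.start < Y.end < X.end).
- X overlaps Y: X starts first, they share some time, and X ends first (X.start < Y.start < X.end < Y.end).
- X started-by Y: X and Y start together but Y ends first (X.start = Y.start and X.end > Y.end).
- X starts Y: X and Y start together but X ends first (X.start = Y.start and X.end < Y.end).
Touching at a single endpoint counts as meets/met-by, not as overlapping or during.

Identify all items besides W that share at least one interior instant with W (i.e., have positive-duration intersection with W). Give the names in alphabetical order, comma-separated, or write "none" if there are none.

A, K, N, P, U, V

Target W = [333, 485].
A [248, 345] → overlaps → yes.
G [78, 248] → before → no.
J [167, 187] → before → no.
K [246, 365] → overlaps → yes.
N [214, 425] → overlaps → yes.
P [425, 500] → overlapped-by → yes.
U [174, 361] → overlaps → yes.
V [289, 361] → overlaps → yes.
Result: A, K, N, P, U, V.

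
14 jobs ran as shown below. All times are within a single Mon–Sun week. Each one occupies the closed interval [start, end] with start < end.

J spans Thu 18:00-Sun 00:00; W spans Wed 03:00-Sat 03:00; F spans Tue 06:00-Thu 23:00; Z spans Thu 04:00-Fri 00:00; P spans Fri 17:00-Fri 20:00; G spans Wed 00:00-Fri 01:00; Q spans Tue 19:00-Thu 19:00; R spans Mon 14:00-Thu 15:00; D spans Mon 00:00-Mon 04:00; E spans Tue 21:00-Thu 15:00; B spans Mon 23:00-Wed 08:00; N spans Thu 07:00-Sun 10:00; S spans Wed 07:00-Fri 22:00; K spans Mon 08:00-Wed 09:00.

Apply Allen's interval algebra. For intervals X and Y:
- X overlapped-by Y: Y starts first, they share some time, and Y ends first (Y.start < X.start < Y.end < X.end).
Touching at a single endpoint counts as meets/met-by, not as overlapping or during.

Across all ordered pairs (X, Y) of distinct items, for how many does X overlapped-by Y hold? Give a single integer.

Checking all 182 ordered pairs for relation 'overlapped-by'; matching pairs in alphabetical order:
(E, B): E overlapped-by B ✓
(E, K): E overlapped-by K ✓
(F, B): F overlapped-by B ✓
(F, K): F overlapped-by K ✓
(F, R): F overlapped-by R ✓
(G, B): G overlapped-by B ✓
(G, E): G overlapped-by E ✓
(G, F): G overlapped-by F ✓
(G, K): G overlapped-by K ✓
(G, Q): G overlapped-by Q ✓
(G, R): G overlapped-by R ✓
(J, F): J overlapped-by F ✓
(J, G): J overlapped-by G ✓
(J, Q): J overlapped-by Q ✓
(J, S): J overlapped-by S ✓
(J, W): J overlapped-by W ✓
(J, Z): J overlapped-by Z ✓
(N, E): N overlapped-by E ✓
(N, F): N overlapped-by F ✓
(N, G): N overlapped-by G ✓
(N, Q): N overlapped-by Q ✓
(N, R): N overlapped-by R ✓
(N, S): N overlapped-by S ✓
(N, W): N overlapped-by W ✓
... plus 23 further pairs not listed.
Count: 47.

47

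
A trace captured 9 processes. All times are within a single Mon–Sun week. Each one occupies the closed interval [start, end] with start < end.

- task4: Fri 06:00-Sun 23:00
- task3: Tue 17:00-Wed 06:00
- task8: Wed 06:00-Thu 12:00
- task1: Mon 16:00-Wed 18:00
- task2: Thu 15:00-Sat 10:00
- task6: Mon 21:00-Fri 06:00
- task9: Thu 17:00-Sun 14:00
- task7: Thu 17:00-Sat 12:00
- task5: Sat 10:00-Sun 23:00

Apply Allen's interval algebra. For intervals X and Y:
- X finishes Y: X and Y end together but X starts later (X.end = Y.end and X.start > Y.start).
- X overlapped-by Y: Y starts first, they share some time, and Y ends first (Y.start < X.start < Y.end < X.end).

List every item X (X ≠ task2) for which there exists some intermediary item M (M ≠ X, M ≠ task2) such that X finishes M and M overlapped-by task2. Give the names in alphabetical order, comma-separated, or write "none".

Target task2 = [Thu 15:00, Sat 10:00].
Intermediaries M with M overlapped-by task2: task4, task7, task9.
Via task4 — items with X finishes task4: task5.
Via task7 — items with X finishes task7: none.
Via task9 — items with X finishes task9: none.
Union: task5.

task5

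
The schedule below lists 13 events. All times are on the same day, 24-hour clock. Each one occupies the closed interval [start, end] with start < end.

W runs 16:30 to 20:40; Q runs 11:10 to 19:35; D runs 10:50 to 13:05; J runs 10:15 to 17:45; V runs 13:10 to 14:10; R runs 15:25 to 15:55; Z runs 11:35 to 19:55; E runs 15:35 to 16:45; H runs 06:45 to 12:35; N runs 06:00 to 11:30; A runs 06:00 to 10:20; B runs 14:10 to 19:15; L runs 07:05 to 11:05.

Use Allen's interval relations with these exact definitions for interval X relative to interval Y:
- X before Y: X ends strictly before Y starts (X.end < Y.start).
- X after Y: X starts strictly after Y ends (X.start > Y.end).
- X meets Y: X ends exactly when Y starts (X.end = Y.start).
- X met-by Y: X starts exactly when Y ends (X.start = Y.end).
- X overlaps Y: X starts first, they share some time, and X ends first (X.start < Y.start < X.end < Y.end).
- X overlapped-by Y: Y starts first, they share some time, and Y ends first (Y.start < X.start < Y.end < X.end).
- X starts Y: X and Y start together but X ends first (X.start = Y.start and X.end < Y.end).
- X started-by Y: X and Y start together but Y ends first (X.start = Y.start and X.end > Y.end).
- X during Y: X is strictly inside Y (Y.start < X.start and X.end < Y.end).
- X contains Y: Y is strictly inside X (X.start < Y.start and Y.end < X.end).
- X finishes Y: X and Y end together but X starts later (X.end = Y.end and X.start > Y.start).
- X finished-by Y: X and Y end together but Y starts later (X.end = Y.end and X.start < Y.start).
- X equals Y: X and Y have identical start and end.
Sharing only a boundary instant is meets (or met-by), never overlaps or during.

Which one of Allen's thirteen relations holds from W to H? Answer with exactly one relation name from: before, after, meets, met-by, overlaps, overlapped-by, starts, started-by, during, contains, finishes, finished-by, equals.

W = [16:30, 20:40]; H = [06:45, 12:35].
Compare endpoints: W.start > H.start, W.start > H.end, W.end > H.start, W.end > H.end.
That pattern is 'after'.

after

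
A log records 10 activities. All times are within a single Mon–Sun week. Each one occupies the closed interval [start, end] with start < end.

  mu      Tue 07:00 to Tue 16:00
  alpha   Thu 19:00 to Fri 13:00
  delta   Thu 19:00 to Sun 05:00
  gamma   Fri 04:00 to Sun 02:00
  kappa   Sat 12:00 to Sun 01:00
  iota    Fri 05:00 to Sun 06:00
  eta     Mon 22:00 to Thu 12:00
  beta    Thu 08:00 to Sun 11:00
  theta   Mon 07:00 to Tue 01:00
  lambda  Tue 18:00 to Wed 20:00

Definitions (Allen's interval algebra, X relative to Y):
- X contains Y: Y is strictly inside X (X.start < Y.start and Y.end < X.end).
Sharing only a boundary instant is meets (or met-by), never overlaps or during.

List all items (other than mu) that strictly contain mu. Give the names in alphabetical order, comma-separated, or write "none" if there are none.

Target mu = [Tue 07:00, Tue 16:00].
alpha [Thu 19:00, Fri 13:00] → after → no.
beta [Thu 08:00, Sun 11:00] → after → no.
delta [Thu 19:00, Sun 05:00] → after → no.
eta [Mon 22:00, Thu 12:00] → contains → yes.
gamma [Fri 04:00, Sun 02:00] → after → no.
iota [Fri 05:00, Sun 06:00] → after → no.
kappa [Sat 12:00, Sun 01:00] → after → no.
lambda [Tue 18:00, Wed 20:00] → after → no.
theta [Mon 07:00, Tue 01:00] → before → no.
Result: eta.

eta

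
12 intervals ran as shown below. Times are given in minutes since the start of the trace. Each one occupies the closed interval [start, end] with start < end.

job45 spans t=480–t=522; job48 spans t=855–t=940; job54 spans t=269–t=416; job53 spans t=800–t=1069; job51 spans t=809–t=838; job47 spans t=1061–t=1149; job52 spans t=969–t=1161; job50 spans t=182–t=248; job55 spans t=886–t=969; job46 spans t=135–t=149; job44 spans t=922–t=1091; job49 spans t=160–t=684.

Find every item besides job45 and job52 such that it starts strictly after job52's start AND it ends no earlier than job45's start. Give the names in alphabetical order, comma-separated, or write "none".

job47

Conditions: its start is strictly after job52's start (X.start > t=969) AND its end is no earlier than job45's start (X.end >= t=480).
job44: start t=922 > t=969? ✗; end t=1091 >= t=480? ✓ → no.
job46: start t=135 > t=969? ✗; end t=149 >= t=480? ✗ → no.
job47: start t=1061 > t=969? ✓; end t=1149 >= t=480? ✓ → yes.
job48: start t=855 > t=969? ✗; end t=940 >= t=480? ✓ → no.
job49: start t=160 > t=969? ✗; end t=684 >= t=480? ✓ → no.
job50: start t=182 > t=969? ✗; end t=248 >= t=480? ✗ → no.
job51: start t=809 > t=969? ✗; end t=838 >= t=480? ✓ → no.
job53: start t=800 > t=969? ✗; end t=1069 >= t=480? ✓ → no.
job54: start t=269 > t=969? ✗; end t=416 >= t=480? ✗ → no.
job55: start t=886 > t=969? ✗; end t=969 >= t=480? ✓ → no.
Result: job47.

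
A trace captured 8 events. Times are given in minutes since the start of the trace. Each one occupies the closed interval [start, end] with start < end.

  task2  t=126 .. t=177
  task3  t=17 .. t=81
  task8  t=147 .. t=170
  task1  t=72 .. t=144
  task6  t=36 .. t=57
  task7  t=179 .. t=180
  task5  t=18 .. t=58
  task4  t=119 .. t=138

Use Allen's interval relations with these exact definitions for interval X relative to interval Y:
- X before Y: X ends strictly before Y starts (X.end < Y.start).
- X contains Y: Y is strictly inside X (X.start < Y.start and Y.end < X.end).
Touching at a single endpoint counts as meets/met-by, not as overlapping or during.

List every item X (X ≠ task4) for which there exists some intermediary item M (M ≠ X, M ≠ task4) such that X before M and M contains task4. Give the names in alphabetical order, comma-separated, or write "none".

task5, task6

Target task4 = [t=119, t=138].
Intermediaries M with M contains task4: task1.
Via task1 — items with X before task1: task5, task6.
Union: task5, task6.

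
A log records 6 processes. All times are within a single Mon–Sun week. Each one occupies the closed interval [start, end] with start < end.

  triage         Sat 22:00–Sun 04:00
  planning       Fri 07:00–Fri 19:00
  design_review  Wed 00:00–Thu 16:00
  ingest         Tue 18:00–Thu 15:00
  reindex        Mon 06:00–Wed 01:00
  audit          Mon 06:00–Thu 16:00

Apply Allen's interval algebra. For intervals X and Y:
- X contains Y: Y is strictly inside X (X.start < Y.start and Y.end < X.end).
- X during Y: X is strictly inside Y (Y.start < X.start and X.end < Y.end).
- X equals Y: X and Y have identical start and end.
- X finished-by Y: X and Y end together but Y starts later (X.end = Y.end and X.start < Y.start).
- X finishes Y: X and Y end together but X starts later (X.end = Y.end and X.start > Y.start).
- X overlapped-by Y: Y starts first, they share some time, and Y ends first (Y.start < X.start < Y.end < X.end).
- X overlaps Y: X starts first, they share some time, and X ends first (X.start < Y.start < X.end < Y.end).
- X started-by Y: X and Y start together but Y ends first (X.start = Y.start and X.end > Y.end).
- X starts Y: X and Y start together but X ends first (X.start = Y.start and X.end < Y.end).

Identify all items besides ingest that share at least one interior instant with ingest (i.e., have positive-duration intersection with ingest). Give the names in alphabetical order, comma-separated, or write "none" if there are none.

audit, design_review, reindex

Target ingest = [Tue 18:00, Thu 15:00].
audit [Mon 06:00, Thu 16:00] → contains → yes.
design_review [Wed 00:00, Thu 16:00] → overlapped-by → yes.
planning [Fri 07:00, Fri 19:00] → after → no.
reindex [Mon 06:00, Wed 01:00] → overlaps → yes.
triage [Sat 22:00, Sun 04:00] → after → no.
Result: audit, design_review, reindex.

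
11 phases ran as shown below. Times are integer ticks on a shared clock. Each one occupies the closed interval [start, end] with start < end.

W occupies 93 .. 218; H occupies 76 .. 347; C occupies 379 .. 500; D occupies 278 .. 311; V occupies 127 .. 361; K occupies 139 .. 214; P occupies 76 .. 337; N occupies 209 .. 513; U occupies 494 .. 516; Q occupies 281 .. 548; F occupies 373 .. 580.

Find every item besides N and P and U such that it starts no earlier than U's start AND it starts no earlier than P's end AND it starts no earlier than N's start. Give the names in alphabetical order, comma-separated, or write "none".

Conditions: its start is no earlier than U's start (X.start >= 494) AND its start is no earlier than P's end (X.start >= 337) AND its start is no earlier than N's start (X.start >= 209).
C: start 379 >= 494? ✗; start 379 >= 337? ✓; start 379 >= 209? ✓ → no.
D: start 278 >= 494? ✗; start 278 >= 337? ✗; start 278 >= 209? ✓ → no.
F: start 373 >= 494? ✗; start 373 >= 337? ✓; start 373 >= 209? ✓ → no.
H: start 76 >= 494? ✗; start 76 >= 337? ✗; start 76 >= 209? ✗ → no.
K: start 139 >= 494? ✗; start 139 >= 337? ✗; start 139 >= 209? ✗ → no.
Q: start 281 >= 494? ✗; start 281 >= 337? ✗; start 281 >= 209? ✓ → no.
V: start 127 >= 494? ✗; start 127 >= 337? ✗; start 127 >= 209? ✗ → no.
W: start 93 >= 494? ✗; start 93 >= 337? ✗; start 93 >= 209? ✗ → no.
Result: none.

none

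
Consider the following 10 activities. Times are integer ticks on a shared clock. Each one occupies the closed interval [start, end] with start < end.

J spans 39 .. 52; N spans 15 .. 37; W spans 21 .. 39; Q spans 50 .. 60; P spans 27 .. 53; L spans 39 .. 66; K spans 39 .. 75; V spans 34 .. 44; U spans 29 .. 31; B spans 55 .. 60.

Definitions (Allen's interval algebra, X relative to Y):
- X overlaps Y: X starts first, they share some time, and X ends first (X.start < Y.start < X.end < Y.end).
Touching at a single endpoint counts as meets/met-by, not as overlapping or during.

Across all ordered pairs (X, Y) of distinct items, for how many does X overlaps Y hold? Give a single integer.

12

Checking all 90 ordered pairs for relation 'overlaps'; matching pairs in alphabetical order:
(J, Q): J overlaps Q ✓
(N, P): N overlaps P ✓
(N, V): N overlaps V ✓
(N, W): N overlaps W ✓
(P, K): P overlaps K ✓
(P, L): P overlaps L ✓
(P, Q): P overlaps Q ✓
(V, J): V overlaps J ✓
(V, K): V overlaps K ✓
(V, L): V overlaps L ✓
(W, P): W overlaps P ✓
(W, V): W overlaps V ✓
Count: 12.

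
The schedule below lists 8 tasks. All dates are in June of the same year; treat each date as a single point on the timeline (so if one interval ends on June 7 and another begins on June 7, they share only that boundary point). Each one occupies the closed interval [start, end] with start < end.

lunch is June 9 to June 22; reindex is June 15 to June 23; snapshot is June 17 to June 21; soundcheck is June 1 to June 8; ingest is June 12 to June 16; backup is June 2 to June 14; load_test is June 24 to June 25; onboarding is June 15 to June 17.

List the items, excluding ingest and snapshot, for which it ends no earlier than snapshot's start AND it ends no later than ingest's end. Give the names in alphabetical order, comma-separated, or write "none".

Conditions: its end is no earlier than snapshot's start (X.end >= June 17) AND its end is no later than ingest's end (X.end <= June 16).
backup: end June 14 >= June 17? ✗; end June 14 <= June 16? ✓ → no.
load_test: end June 25 >= June 17? ✓; end June 25 <= June 16? ✗ → no.
lunch: end June 22 >= June 17? ✓; end June 22 <= June 16? ✗ → no.
onboarding: end June 17 >= June 17? ✓; end June 17 <= June 16? ✗ → no.
reindex: end June 23 >= June 17? ✓; end June 23 <= June 16? ✗ → no.
soundcheck: end June 8 >= June 17? ✗; end June 8 <= June 16? ✓ → no.
Result: none.

none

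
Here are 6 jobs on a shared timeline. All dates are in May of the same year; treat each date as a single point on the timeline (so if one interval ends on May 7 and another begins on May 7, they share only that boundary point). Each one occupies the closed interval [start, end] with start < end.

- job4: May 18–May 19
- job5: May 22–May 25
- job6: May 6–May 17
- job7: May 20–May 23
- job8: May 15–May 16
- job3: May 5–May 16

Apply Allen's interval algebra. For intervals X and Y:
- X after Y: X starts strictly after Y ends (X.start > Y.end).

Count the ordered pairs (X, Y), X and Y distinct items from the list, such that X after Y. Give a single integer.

11

Checking all 30 ordered pairs for relation 'after'; matching pairs in alphabetical order:
(job4, job3): job4 after job3 ✓
(job4, job6): job4 after job6 ✓
(job4, job8): job4 after job8 ✓
(job5, job3): job5 after job3 ✓
(job5, job4): job5 after job4 ✓
(job5, job6): job5 after job6 ✓
(job5, job8): job5 after job8 ✓
(job7, job3): job7 after job3 ✓
(job7, job4): job7 after job4 ✓
(job7, job6): job7 after job6 ✓
(job7, job8): job7 after job8 ✓
Count: 11.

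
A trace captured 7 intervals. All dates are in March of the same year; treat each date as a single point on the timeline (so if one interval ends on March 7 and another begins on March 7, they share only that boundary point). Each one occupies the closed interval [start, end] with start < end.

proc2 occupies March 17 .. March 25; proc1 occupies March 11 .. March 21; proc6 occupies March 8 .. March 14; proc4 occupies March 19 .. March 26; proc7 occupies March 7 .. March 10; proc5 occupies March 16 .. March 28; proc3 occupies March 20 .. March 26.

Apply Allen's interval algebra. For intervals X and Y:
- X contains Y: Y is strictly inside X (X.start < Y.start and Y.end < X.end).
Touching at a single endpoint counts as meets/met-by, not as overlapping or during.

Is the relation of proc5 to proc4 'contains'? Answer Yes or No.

proc5 = [March 16, March 28], proc4 = [March 19, March 26].
Actual relation of proc5 to proc4: contains.
Asked whether 'contains' holds → Yes.

Yes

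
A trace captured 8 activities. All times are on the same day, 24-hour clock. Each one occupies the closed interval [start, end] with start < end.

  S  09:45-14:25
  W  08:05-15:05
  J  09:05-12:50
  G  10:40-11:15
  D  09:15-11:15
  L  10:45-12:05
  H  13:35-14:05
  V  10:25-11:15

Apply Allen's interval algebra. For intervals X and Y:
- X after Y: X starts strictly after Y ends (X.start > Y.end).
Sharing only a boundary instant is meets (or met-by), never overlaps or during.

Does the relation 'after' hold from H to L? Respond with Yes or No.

Yes

H = [13:35, 14:05], L = [10:45, 12:05].
Actual relation of H to L: after.
Asked whether 'after' holds → Yes.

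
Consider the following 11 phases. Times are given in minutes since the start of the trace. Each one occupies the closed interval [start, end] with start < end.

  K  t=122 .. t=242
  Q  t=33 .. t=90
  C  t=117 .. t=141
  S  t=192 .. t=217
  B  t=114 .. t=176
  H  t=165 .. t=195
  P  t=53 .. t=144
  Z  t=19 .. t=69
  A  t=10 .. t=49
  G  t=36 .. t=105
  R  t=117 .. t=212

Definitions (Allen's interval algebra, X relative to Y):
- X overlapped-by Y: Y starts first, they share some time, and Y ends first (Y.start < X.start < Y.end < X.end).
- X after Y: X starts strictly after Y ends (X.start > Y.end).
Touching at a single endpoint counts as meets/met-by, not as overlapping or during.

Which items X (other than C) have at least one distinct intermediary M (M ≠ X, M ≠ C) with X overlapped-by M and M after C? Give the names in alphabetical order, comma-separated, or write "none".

Target C = [t=117, t=141].
Intermediaries M with M after C: H, S.
Via H — items with X overlapped-by H: S.
Via S — items with X overlapped-by S: none.
Union: S.

S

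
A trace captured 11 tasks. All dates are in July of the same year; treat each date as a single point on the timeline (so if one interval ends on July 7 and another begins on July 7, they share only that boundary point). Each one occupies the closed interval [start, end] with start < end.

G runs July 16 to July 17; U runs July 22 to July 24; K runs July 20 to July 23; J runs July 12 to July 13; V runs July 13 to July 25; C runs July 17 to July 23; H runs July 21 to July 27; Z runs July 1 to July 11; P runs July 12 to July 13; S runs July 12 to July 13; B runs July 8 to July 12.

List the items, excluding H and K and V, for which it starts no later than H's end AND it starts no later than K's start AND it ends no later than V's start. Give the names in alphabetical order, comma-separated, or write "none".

Conditions: its start is no later than H's end (X.start <= July 27) AND its start is no later than K's start (X.start <= July 20) AND its end is no later than V's start (X.end <= July 13).
B: start July 8 <= July 27? ✓; start July 8 <= July 20? ✓; end July 12 <= July 13? ✓ → yes.
C: start July 17 <= July 27? ✓; start July 17 <= July 20? ✓; end July 23 <= July 13? ✗ → no.
G: start July 16 <= July 27? ✓; start July 16 <= July 20? ✓; end July 17 <= July 13? ✗ → no.
J: start July 12 <= July 27? ✓; start July 12 <= July 20? ✓; end July 13 <= July 13? ✓ → yes.
P: start July 12 <= July 27? ✓; start July 12 <= July 20? ✓; end July 13 <= July 13? ✓ → yes.
S: start July 12 <= July 27? ✓; start July 12 <= July 20? ✓; end July 13 <= July 13? ✓ → yes.
U: start July 22 <= July 27? ✓; start July 22 <= July 20? ✗; end July 24 <= July 13? ✗ → no.
Z: start July 1 <= July 27? ✓; start July 1 <= July 20? ✓; end July 11 <= July 13? ✓ → yes.
Result: B, J, P, S, Z.

B, J, P, S, Z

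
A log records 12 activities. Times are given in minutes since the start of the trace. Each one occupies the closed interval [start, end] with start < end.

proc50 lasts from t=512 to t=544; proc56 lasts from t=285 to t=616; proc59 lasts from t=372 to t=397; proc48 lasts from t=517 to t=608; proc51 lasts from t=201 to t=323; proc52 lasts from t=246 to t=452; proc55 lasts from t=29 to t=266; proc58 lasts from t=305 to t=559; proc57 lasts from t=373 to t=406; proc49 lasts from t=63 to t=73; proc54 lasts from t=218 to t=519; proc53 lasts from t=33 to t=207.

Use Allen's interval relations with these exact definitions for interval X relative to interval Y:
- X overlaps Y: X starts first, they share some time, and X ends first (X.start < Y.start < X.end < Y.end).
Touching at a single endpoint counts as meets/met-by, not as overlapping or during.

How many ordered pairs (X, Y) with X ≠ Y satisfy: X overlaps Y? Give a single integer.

17

Checking all 132 ordered pairs for relation 'overlaps'; matching pairs in alphabetical order:
(proc50, proc48): proc50 overlaps proc48 ✓
(proc51, proc52): proc51 overlaps proc52 ✓
(proc51, proc54): proc51 overlaps proc54 ✓
(proc51, proc56): proc51 overlaps proc56 ✓
(proc51, proc58): proc51 overlaps proc58 ✓
(proc52, proc56): proc52 overlaps proc56 ✓
(proc52, proc58): proc52 overlaps proc58 ✓
(proc53, proc51): proc53 overlaps proc51 ✓
(proc54, proc48): proc54 overlaps proc48 ✓
(proc54, proc50): proc54 overlaps proc50 ✓
(proc54, proc56): proc54 overlaps proc56 ✓
(proc54, proc58): proc54 overlaps proc58 ✓
(proc55, proc51): proc55 overlaps proc51 ✓
(proc55, proc52): proc55 overlaps proc52 ✓
(proc55, proc54): proc55 overlaps proc54 ✓
(proc58, proc48): proc58 overlaps proc48 ✓
(proc59, proc57): proc59 overlaps proc57 ✓
Count: 17.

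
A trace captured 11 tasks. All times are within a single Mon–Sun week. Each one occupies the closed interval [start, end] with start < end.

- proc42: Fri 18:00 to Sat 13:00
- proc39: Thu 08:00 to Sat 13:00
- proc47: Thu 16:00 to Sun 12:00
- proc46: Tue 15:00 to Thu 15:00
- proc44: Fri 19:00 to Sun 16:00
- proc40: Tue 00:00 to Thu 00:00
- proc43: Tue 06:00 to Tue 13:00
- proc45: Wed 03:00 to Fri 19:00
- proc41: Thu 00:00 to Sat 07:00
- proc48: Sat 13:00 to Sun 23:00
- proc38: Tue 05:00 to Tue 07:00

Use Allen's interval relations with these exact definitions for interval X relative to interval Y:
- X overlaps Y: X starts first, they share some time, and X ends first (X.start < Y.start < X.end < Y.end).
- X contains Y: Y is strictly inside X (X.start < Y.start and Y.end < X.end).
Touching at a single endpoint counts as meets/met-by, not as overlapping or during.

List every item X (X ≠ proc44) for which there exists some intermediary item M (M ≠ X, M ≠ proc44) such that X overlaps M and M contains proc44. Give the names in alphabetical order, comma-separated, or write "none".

Target proc44 = [Fri 19:00, Sun 16:00].
Intermediaries M with M contains proc44: none.
Union: none.

none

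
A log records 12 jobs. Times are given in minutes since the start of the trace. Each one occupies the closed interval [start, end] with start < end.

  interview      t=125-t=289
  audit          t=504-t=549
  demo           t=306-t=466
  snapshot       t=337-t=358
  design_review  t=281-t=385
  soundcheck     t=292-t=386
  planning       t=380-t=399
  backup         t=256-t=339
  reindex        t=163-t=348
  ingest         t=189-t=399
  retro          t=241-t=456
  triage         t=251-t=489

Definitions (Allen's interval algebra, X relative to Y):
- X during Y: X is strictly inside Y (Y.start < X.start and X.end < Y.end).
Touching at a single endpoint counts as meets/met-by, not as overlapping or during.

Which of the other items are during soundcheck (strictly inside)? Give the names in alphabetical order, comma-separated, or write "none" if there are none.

snapshot

Target soundcheck = [t=292, t=386].
audit [t=504, t=549] → after → no.
backup [t=256, t=339] → overlaps → no.
demo [t=306, t=466] → overlapped-by → no.
design_review [t=281, t=385] → overlaps → no.
ingest [t=189, t=399] → contains → no.
interview [t=125, t=289] → before → no.
planning [t=380, t=399] → overlapped-by → no.
reindex [t=163, t=348] → overlaps → no.
retro [t=241, t=456] → contains → no.
snapshot [t=337, t=358] → during → yes.
triage [t=251, t=489] → contains → no.
Result: snapshot.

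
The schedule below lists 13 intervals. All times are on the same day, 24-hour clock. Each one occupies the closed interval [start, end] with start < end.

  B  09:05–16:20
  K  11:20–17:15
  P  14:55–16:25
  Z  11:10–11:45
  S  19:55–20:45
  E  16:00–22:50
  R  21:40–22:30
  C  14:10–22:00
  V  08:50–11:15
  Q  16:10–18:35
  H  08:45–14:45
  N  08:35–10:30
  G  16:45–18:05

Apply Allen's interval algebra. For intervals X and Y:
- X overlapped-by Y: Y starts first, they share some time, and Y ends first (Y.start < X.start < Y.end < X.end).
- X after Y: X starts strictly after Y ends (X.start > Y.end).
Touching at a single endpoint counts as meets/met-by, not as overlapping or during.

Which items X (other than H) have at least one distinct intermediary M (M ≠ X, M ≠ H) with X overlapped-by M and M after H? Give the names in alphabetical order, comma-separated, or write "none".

Target H = [08:45, 14:45].
Intermediaries M with M after H: E, G, P, Q, R, S.
Via E — items with X overlapped-by E: none.
Via G — items with X overlapped-by G: none.
Via P — items with X overlapped-by P: E, Q.
Via Q — items with X overlapped-by Q: none.
Via R — items with X overlapped-by R: none.
Via S — items with X overlapped-by S: none.
Union: E, Q.

E, Q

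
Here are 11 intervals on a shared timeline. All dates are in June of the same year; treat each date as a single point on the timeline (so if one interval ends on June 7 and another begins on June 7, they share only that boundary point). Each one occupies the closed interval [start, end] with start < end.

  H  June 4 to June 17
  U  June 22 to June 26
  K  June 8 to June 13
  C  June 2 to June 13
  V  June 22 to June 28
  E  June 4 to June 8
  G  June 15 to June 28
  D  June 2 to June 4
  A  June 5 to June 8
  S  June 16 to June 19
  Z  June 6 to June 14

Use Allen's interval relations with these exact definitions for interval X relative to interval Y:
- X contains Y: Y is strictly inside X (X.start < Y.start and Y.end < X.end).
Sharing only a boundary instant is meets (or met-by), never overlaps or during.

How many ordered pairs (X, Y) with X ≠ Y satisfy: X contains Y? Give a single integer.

8

Checking all 110 ordered pairs for relation 'contains'; matching pairs in alphabetical order:
(C, A): C contains A ✓
(C, E): C contains E ✓
(G, S): G contains S ✓
(G, U): G contains U ✓
(H, A): H contains A ✓
(H, K): H contains K ✓
(H, Z): H contains Z ✓
(Z, K): Z contains K ✓
Count: 8.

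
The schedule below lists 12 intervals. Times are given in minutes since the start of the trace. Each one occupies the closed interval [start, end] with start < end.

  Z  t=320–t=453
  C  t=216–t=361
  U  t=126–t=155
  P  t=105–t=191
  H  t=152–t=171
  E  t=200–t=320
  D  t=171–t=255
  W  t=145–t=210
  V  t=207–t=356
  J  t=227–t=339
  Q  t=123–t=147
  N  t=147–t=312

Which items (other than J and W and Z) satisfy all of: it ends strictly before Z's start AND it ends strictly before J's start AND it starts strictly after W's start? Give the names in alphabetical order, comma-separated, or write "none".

Conditions: its end is strictly before Z's start (X.end < t=320) AND its end is strictly before J's start (X.end < t=227) AND its start is strictly after W's start (X.start > t=145).
C: end t=361 < t=320? ✗; end t=361 < t=227? ✗; start t=216 > t=145? ✓ → no.
D: end t=255 < t=320? ✓; end t=255 < t=227? ✗; start t=171 > t=145? ✓ → no.
E: end t=320 < t=320? ✗; end t=320 < t=227? ✗; start t=200 > t=145? ✓ → no.
H: end t=171 < t=320? ✓; end t=171 < t=227? ✓; start t=152 > t=145? ✓ → yes.
N: end t=312 < t=320? ✓; end t=312 < t=227? ✗; start t=147 > t=145? ✓ → no.
P: end t=191 < t=320? ✓; end t=191 < t=227? ✓; start t=105 > t=145? ✗ → no.
Q: end t=147 < t=320? ✓; end t=147 < t=227? ✓; start t=123 > t=145? ✗ → no.
U: end t=155 < t=320? ✓; end t=155 < t=227? ✓; start t=126 > t=145? ✗ → no.
V: end t=356 < t=320? ✗; end t=356 < t=227? ✗; start t=207 > t=145? ✓ → no.
Result: H.

H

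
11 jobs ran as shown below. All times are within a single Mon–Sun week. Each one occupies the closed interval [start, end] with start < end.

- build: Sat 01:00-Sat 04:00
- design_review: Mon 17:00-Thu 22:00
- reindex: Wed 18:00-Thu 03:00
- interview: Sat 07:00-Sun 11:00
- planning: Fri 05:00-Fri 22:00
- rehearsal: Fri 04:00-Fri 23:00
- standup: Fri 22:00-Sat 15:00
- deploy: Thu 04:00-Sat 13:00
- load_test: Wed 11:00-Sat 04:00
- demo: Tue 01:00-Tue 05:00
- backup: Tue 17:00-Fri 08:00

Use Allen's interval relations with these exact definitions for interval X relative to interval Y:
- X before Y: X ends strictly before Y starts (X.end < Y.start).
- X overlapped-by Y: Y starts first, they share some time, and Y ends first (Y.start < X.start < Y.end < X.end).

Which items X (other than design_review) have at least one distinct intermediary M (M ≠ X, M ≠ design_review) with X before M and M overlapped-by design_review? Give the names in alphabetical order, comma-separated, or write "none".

demo, reindex

Target design_review = [Mon 17:00, Thu 22:00].
Intermediaries M with M overlapped-by design_review: backup, deploy, load_test.
Via backup — items with X before backup: demo.
Via deploy — items with X before deploy: demo, reindex.
Via load_test — items with X before load_test: demo.
Union: demo, reindex.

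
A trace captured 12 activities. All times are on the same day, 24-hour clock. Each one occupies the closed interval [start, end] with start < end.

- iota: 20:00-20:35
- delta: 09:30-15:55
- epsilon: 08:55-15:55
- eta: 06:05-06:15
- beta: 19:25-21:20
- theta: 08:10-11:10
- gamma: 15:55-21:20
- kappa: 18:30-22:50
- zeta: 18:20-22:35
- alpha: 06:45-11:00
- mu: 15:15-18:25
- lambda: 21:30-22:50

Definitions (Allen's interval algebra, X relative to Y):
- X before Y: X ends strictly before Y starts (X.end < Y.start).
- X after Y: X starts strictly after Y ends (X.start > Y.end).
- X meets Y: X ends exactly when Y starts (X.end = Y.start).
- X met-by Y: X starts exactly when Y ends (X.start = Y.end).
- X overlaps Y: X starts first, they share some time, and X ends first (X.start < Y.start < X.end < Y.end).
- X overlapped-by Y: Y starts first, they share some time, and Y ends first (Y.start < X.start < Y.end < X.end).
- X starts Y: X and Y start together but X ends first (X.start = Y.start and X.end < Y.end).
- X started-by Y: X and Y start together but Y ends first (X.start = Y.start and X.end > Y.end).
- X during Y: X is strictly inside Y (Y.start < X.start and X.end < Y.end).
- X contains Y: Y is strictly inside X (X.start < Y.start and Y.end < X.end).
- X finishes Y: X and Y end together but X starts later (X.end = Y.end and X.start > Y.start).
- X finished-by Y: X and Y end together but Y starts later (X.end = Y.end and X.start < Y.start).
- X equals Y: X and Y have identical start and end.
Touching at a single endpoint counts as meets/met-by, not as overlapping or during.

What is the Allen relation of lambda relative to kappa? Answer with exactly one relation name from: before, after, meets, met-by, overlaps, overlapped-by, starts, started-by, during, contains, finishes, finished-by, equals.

finishes

lambda = [21:30, 22:50]; kappa = [18:30, 22:50].
Compare endpoints: lambda.start > kappa.start, lambda.start < kappa.end, lambda.end > kappa.start, lambda.end = kappa.end.
That pattern is 'finishes'.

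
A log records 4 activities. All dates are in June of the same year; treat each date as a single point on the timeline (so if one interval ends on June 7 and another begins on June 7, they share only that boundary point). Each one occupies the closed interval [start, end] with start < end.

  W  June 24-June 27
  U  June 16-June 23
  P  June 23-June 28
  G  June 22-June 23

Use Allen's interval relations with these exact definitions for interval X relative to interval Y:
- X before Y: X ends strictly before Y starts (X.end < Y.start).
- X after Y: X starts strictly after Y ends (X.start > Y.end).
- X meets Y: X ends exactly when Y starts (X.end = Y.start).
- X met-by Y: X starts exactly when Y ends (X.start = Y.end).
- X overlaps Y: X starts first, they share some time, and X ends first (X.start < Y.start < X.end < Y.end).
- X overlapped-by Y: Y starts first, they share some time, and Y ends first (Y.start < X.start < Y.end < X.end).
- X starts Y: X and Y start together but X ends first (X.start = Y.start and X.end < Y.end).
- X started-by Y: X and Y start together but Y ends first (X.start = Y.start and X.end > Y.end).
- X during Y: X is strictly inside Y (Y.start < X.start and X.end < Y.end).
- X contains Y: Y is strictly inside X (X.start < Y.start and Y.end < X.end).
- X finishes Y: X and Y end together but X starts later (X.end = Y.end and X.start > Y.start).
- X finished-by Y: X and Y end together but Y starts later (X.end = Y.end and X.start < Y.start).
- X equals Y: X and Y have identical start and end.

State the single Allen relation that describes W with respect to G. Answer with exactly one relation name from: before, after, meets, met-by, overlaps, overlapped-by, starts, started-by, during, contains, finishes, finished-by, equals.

W = [June 24, June 27]; G = [June 22, June 23].
Compare endpoints: W.start > G.start, W.start > G.end, W.end > G.start, W.end > G.end.
That pattern is 'after'.

after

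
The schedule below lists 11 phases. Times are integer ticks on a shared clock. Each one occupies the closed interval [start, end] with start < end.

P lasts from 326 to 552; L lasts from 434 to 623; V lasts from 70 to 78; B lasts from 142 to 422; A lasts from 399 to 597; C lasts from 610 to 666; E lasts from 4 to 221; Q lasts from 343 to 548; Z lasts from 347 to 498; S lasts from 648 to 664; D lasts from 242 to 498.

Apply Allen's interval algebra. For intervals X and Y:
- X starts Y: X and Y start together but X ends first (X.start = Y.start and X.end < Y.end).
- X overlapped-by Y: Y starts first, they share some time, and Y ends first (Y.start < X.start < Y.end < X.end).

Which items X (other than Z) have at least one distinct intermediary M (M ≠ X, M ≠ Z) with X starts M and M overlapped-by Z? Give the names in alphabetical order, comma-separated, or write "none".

none

Target Z = [347, 498].
Intermediaries M with M overlapped-by Z: A, L.
Via A — items with X starts A: none.
Via L — items with X starts L: none.
Union: none.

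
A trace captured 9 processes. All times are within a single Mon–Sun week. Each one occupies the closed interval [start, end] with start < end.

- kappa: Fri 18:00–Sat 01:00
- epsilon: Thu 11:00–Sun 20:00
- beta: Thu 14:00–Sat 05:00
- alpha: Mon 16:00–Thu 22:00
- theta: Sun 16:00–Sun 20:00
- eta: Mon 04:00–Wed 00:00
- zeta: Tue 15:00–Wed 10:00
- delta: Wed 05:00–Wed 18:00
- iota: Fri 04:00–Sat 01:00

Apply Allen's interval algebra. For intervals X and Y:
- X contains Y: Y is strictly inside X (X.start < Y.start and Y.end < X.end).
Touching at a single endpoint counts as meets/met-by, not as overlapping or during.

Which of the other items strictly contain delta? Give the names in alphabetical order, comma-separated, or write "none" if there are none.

Target delta = [Wed 05:00, Wed 18:00].
alpha [Mon 16:00, Thu 22:00] → contains → yes.
beta [Thu 14:00, Sat 05:00] → after → no.
epsilon [Thu 11:00, Sun 20:00] → after → no.
eta [Mon 04:00, Wed 00:00] → before → no.
iota [Fri 04:00, Sat 01:00] → after → no.
kappa [Fri 18:00, Sat 01:00] → after → no.
theta [Sun 16:00, Sun 20:00] → after → no.
zeta [Tue 15:00, Wed 10:00] → overlaps → no.
Result: alpha.

alpha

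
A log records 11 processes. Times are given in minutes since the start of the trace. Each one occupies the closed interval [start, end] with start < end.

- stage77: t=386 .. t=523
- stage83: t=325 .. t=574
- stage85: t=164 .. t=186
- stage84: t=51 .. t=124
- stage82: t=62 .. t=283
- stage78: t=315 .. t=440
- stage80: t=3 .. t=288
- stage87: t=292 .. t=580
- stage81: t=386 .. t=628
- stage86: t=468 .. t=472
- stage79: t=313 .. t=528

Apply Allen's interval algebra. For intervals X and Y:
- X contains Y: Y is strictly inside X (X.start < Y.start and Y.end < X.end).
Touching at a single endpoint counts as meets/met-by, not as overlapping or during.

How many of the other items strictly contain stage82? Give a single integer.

Target stage82 = [t=62, t=283].
stage77 [t=386, t=523] → after → no.
stage78 [t=315, t=440] → after → no.
stage79 [t=313, t=528] → after → no.
stage80 [t=3, t=288] → contains → counts.
stage81 [t=386, t=628] → after → no.
stage83 [t=325, t=574] → after → no.
stage84 [t=51, t=124] → overlaps → no.
stage85 [t=164, t=186] → during → no.
stage86 [t=468, t=472] → after → no.
stage87 [t=292, t=580] → after → no.
Total: 1.

1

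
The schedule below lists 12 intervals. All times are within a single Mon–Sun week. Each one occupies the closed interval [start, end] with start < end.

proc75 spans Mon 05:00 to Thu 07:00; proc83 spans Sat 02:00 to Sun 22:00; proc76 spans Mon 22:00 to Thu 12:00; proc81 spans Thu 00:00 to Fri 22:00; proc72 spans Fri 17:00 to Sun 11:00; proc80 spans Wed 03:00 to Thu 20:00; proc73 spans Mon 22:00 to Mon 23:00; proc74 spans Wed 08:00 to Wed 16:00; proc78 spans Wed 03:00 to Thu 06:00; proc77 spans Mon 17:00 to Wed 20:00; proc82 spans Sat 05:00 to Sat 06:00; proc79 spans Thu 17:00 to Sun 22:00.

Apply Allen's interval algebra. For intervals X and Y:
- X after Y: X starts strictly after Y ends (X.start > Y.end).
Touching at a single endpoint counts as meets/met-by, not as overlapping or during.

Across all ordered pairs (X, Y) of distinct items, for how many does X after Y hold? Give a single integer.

Checking all 132 ordered pairs for relation 'after'; matching pairs in alphabetical order:
(proc72, proc73): proc72 after proc73 ✓
(proc72, proc74): proc72 after proc74 ✓
(proc72, proc75): proc72 after proc75 ✓
(proc72, proc76): proc72 after proc76 ✓
(proc72, proc77): proc72 after proc77 ✓
(proc72, proc78): proc72 after proc78 ✓
(proc72, proc80): proc72 after proc80 ✓
(proc74, proc73): proc74 after proc73 ✓
(proc78, proc73): proc78 after proc73 ✓
(proc79, proc73): proc79 after proc73 ✓
(proc79, proc74): proc79 after proc74 ✓
(proc79, proc75): proc79 after proc75 ✓
(proc79, proc76): proc79 after proc76 ✓
(proc79, proc77): proc79 after proc77 ✓
(proc79, proc78): proc79 after proc78 ✓
(proc80, proc73): proc80 after proc73 ✓
(proc81, proc73): proc81 after proc73 ✓
(proc81, proc74): proc81 after proc74 ✓
(proc81, proc77): proc81 after proc77 ✓
(proc82, proc73): proc82 after proc73 ✓
(proc82, proc74): proc82 after proc74 ✓
(proc82, proc75): proc82 after proc75 ✓
(proc82, proc76): proc82 after proc76 ✓
(proc82, proc77): proc82 after proc77 ✓
... plus 11 further pairs not listed.
Count: 35.

35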